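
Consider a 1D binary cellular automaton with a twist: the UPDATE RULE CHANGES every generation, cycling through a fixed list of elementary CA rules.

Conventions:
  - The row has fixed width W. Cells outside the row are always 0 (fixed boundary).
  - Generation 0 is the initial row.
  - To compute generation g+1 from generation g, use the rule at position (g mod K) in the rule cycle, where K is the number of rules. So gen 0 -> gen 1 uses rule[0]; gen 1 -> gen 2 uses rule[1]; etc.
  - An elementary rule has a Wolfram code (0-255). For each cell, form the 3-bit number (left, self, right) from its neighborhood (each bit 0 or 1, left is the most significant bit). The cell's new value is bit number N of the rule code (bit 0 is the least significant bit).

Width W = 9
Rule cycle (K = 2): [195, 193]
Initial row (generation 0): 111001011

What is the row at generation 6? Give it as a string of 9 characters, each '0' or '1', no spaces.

Gen 0: 111001011
Gen 1 (rule 195): 011010001
Gen 2 (rule 193): 001000100
Gen 3 (rule 195): 110011001
Gen 4 (rule 193): 010001000
Gen 5 (rule 195): 100110011
Gen 6 (rule 193): 000010001

Answer: 000010001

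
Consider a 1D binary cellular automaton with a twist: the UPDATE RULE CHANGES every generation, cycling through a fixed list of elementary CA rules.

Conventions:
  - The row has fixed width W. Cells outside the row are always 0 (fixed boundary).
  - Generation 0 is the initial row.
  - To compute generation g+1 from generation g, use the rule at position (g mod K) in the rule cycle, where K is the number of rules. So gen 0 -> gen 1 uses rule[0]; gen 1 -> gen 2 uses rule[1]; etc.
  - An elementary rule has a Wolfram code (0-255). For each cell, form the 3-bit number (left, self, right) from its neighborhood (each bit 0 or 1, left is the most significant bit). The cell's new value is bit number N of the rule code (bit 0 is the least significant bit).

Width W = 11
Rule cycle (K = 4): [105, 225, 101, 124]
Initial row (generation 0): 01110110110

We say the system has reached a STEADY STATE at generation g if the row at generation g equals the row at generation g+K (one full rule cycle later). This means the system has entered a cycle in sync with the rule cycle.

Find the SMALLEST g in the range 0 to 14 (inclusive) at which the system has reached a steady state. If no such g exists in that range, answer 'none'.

Answer: none

Derivation:
Gen 0: 01110110110
Gen 1 (rule 105): 01011111110
Gen 2 (rule 225): 00101111110
Gen 3 (rule 101): 10110000010
Gen 4 (rule 124): 11111000011
Gen 5 (rule 105): 10001011011
Gen 6 (rule 225): 00100101101
Gen 7 (rule 101): 10100110111
Gen 8 (rule 124): 11110111101
Gen 9 (rule 105): 10011100110
Gen 10 (rule 225): 00001100010
Gen 11 (rule 101): 11100101010
Gen 12 (rule 124): 10110111111
Gen 13 (rule 105): 01111100001
Gen 14 (rule 225): 00111101100
Gen 15 (rule 101): 10000110101
Gen 16 (rule 124): 11000111111
Gen 17 (rule 105): 11010100001
Gen 18 (rule 225): 01101001100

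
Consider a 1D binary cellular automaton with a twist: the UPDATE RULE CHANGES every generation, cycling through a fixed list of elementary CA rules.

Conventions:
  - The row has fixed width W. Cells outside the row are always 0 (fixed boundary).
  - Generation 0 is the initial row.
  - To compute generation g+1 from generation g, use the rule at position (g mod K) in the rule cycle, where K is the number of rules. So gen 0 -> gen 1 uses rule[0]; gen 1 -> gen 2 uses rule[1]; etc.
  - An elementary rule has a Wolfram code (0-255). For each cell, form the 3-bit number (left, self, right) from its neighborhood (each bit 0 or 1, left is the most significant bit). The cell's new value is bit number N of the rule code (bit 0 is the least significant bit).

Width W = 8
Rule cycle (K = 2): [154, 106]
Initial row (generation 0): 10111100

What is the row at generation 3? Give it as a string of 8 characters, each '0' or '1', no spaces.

Answer: 11001010

Derivation:
Gen 0: 10111100
Gen 1 (rule 154): 00111010
Gen 2 (rule 106): 01101100
Gen 3 (rule 154): 11001010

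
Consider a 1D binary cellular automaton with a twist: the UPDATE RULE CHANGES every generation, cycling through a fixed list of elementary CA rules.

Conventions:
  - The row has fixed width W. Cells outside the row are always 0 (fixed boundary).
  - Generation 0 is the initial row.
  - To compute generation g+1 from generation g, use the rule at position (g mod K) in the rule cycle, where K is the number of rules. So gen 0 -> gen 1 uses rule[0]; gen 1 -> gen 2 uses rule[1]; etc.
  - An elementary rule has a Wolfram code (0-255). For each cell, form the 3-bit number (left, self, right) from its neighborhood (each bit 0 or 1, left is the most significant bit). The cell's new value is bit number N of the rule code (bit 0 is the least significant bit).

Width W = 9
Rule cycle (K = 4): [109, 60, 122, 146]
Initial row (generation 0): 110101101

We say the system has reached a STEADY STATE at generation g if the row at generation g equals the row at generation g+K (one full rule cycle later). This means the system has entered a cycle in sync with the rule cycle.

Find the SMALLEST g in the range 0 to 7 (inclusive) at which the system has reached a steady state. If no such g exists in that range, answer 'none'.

Gen 0: 110101101
Gen 1 (rule 109): 111111111
Gen 2 (rule 60): 100000000
Gen 3 (rule 122): 010000000
Gen 4 (rule 146): 101000000
Gen 5 (rule 109): 111011111
Gen 6 (rule 60): 100110000
Gen 7 (rule 122): 011111000
Gen 8 (rule 146): 101110100
Gen 9 (rule 109): 111011101
Gen 10 (rule 60): 100110011
Gen 11 (rule 122): 011111111

Answer: none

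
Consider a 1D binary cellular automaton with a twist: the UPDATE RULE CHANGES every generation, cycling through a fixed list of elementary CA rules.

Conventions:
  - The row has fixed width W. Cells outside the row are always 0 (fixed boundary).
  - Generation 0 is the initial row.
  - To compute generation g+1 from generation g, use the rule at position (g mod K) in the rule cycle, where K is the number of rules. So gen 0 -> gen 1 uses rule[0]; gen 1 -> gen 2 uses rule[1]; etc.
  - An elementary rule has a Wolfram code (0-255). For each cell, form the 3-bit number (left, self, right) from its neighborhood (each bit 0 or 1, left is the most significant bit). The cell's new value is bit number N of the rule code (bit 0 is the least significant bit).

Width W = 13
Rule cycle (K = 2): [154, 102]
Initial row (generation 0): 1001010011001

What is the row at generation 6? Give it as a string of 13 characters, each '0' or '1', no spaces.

Gen 0: 1001010011001
Gen 1 (rule 154): 0110001110110
Gen 2 (rule 102): 1010010011010
Gen 3 (rule 154): 0001101110001
Gen 4 (rule 102): 0010110010011
Gen 5 (rule 154): 0100101101110
Gen 6 (rule 102): 1101110110010

Answer: 1101110110010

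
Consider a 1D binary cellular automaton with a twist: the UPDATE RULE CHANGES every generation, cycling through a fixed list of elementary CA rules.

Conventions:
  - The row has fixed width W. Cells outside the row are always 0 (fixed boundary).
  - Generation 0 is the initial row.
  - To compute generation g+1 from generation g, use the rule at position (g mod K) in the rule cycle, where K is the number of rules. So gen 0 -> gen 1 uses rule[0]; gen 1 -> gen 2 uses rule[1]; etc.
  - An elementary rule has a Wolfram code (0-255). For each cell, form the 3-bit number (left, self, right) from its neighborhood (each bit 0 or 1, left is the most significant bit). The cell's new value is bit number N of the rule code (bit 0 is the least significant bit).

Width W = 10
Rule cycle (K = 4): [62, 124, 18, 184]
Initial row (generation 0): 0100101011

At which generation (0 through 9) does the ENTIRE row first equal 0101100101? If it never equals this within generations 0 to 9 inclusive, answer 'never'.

Answer: 6

Derivation:
Gen 0: 0100101011
Gen 1 (rule 62): 1111111110
Gen 2 (rule 124): 1000000011
Gen 3 (rule 18): 0100000100
Gen 4 (rule 184): 0010000010
Gen 5 (rule 62): 0111000111
Gen 6 (rule 124): 0101100101
Gen 7 (rule 18): 1000011000
Gen 8 (rule 184): 0100010100
Gen 9 (rule 62): 1110111110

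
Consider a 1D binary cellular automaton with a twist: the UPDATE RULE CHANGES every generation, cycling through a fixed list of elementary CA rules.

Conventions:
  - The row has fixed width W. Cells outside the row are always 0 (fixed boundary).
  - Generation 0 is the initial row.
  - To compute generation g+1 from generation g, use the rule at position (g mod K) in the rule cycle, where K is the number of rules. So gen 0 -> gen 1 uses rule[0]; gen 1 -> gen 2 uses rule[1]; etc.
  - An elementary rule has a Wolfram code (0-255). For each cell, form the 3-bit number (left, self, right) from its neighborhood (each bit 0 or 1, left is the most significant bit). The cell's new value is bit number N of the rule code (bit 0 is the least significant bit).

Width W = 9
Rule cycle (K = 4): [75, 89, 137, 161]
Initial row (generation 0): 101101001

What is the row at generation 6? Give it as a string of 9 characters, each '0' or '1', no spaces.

Answer: 100101100

Derivation:
Gen 0: 101101001
Gen 1 (rule 75): 001100010
Gen 2 (rule 89): 101111001
Gen 3 (rule 137): 001110000
Gen 4 (rule 161): 100100111
Gen 5 (rule 75): 001001101
Gen 6 (rule 89): 100101100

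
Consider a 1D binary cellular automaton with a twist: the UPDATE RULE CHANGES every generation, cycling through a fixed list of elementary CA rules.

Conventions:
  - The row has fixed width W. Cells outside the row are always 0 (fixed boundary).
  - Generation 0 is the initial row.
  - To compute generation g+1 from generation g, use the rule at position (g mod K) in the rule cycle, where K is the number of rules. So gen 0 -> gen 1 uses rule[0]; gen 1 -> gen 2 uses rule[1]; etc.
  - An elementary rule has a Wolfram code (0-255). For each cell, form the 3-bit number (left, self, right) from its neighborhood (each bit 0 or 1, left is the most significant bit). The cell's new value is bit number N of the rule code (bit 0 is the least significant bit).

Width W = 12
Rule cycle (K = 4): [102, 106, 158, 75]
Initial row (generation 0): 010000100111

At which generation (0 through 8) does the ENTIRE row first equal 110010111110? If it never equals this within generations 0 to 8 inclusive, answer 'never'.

Answer: 7

Derivation:
Gen 0: 010000100111
Gen 1 (rule 102): 110001101001
Gen 2 (rule 106): 110011110010
Gen 3 (rule 158): 101111101111
Gen 4 (rule 75): 001000101001
Gen 5 (rule 102): 011001111011
Gen 6 (rule 106): 111011001111
Gen 7 (rule 158): 110010111110
Gen 8 (rule 75): 110100100010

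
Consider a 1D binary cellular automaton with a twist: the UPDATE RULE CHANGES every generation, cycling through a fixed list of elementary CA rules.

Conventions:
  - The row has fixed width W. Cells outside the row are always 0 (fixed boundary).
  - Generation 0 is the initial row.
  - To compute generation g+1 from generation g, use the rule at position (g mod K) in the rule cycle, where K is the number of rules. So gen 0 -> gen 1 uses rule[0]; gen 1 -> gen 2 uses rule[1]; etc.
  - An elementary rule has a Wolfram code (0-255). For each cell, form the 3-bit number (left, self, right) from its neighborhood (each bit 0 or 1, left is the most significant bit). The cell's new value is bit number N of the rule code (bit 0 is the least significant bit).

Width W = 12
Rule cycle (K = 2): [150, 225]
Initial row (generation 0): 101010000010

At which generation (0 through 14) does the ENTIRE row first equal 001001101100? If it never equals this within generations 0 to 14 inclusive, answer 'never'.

Answer: never

Derivation:
Gen 0: 101010000010
Gen 1 (rule 150): 101011000111
Gen 2 (rule 225): 010101010011
Gen 3 (rule 150): 110101011100
Gen 4 (rule 225): 011010101101
Gen 5 (rule 150): 100010100001
Gen 6 (rule 225): 001001001100
Gen 7 (rule 150): 011111110010
Gen 8 (rule 225): 001111110000
Gen 9 (rule 150): 010111101000
Gen 10 (rule 225): 001011110011
Gen 11 (rule 150): 011001101100
Gen 12 (rule 225): 001000110101
Gen 13 (rule 150): 011101000101
Gen 14 (rule 225): 001110010010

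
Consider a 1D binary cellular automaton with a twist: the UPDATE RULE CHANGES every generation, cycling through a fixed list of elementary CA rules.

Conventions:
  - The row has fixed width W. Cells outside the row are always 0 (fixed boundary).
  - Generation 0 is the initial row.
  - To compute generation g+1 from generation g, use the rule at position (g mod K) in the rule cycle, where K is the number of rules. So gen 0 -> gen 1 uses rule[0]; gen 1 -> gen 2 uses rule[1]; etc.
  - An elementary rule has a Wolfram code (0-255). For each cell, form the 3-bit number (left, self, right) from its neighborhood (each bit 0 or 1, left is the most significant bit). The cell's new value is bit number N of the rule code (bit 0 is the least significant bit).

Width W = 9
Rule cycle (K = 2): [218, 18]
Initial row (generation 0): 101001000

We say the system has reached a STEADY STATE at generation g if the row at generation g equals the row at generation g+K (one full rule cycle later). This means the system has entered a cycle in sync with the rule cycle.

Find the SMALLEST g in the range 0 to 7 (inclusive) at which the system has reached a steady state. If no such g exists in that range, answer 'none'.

Answer: none

Derivation:
Gen 0: 101001000
Gen 1 (rule 218): 000110100
Gen 2 (rule 18): 001000010
Gen 3 (rule 218): 010100101
Gen 4 (rule 18): 100011000
Gen 5 (rule 218): 010111100
Gen 6 (rule 18): 100000010
Gen 7 (rule 218): 010000101
Gen 8 (rule 18): 101001000
Gen 9 (rule 218): 000110100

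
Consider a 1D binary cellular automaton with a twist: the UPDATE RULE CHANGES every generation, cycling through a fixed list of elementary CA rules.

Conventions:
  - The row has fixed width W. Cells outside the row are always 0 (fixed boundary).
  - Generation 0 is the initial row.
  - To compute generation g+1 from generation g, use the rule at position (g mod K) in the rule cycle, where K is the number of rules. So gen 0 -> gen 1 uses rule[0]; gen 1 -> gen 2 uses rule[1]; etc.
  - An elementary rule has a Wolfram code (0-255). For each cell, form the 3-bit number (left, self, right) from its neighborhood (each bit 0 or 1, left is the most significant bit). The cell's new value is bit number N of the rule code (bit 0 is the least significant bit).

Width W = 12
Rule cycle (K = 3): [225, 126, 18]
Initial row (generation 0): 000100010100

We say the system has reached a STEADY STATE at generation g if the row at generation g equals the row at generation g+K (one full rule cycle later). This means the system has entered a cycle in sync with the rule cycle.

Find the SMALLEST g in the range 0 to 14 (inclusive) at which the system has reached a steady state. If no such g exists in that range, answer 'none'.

Gen 0: 000100010100
Gen 1 (rule 225): 110001001001
Gen 2 (rule 126): 111011111111
Gen 3 (rule 18): 000000000000
Gen 4 (rule 225): 111111111111
Gen 5 (rule 126): 100000000001
Gen 6 (rule 18): 010000000010
Gen 7 (rule 225): 000111111000
Gen 8 (rule 126): 001100001100
Gen 9 (rule 18): 010010010010
Gen 10 (rule 225): 000000000000
Gen 11 (rule 126): 000000000000
Gen 12 (rule 18): 000000000000
Gen 13 (rule 225): 111111111111
Gen 14 (rule 126): 100000000001
Gen 15 (rule 18): 010000000010
Gen 16 (rule 225): 000111111000
Gen 17 (rule 126): 001100001100

Answer: none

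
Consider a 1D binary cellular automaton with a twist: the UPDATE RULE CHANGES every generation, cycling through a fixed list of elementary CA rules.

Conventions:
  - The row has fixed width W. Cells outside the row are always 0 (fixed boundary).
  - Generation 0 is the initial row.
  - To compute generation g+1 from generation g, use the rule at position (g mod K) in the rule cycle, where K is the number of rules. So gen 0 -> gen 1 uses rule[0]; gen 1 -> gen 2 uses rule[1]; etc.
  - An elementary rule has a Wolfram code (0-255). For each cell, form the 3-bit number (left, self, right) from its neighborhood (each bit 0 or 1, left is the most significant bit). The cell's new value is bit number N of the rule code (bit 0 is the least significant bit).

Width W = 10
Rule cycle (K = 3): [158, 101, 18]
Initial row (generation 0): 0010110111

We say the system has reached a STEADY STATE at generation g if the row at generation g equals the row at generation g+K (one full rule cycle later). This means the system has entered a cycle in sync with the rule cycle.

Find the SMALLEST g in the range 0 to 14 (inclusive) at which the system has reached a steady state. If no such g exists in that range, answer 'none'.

Gen 0: 0010110111
Gen 1 (rule 158): 0110100110
Gen 2 (rule 101): 0011100010
Gen 3 (rule 18): 0100010101
Gen 4 (rule 158): 1110110101
Gen 5 (rule 101): 0011011111
Gen 6 (rule 18): 0100000000
Gen 7 (rule 158): 1110000000
Gen 8 (rule 101): 0010111111
Gen 9 (rule 18): 0100000000
Gen 10 (rule 158): 1110000000
Gen 11 (rule 101): 0010111111
Gen 12 (rule 18): 0100000000
Gen 13 (rule 158): 1110000000
Gen 14 (rule 101): 0010111111
Gen 15 (rule 18): 0100000000
Gen 16 (rule 158): 1110000000
Gen 17 (rule 101): 0010111111

Answer: 6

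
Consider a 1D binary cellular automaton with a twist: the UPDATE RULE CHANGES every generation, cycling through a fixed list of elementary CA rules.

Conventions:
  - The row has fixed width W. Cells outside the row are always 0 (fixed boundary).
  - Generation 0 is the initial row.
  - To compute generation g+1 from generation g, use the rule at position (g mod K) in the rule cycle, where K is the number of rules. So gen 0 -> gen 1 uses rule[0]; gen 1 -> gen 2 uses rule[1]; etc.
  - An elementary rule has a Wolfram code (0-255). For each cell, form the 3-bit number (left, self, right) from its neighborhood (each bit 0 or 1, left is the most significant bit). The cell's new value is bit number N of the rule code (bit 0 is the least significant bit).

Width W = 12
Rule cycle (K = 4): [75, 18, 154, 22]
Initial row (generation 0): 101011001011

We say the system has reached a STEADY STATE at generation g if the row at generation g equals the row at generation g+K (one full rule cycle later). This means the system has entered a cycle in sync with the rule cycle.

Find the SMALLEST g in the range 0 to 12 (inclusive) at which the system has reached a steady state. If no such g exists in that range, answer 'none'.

Gen 0: 101011001011
Gen 1 (rule 75): 000011010011
Gen 2 (rule 18): 000100001100
Gen 3 (rule 154): 001010011010
Gen 4 (rule 22): 011011100011
Gen 5 (rule 75): 111010101111
Gen 6 (rule 18): 000000000000
Gen 7 (rule 154): 000000000000
Gen 8 (rule 22): 000000000000
Gen 9 (rule 75): 111111111111
Gen 10 (rule 18): 000000000000
Gen 11 (rule 154): 000000000000
Gen 12 (rule 22): 000000000000
Gen 13 (rule 75): 111111111111
Gen 14 (rule 18): 000000000000
Gen 15 (rule 154): 000000000000
Gen 16 (rule 22): 000000000000

Answer: 6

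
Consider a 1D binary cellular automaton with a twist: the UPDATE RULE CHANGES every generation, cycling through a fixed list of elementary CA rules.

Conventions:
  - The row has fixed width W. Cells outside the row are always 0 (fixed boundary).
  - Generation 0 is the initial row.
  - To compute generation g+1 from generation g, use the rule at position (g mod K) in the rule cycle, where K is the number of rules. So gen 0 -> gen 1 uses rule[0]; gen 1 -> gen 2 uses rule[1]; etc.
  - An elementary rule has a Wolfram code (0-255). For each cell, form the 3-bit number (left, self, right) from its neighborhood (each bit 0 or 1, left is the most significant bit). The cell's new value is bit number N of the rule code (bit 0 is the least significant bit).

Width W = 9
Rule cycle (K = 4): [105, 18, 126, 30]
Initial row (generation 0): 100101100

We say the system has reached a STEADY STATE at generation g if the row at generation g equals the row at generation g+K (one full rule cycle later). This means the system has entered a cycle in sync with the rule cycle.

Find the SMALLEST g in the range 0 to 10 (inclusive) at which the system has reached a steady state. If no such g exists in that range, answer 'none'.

Gen 0: 100101100
Gen 1 (rule 105): 000011101
Gen 2 (rule 18): 000100000
Gen 3 (rule 126): 001110000
Gen 4 (rule 30): 011001000
Gen 5 (rule 105): 011000011
Gen 6 (rule 18): 100100100
Gen 7 (rule 126): 111111110
Gen 8 (rule 30): 100000001
Gen 9 (rule 105): 001111100
Gen 10 (rule 18): 010000010
Gen 11 (rule 126): 111000111
Gen 12 (rule 30): 100101100
Gen 13 (rule 105): 000011101
Gen 14 (rule 18): 000100000

Answer: none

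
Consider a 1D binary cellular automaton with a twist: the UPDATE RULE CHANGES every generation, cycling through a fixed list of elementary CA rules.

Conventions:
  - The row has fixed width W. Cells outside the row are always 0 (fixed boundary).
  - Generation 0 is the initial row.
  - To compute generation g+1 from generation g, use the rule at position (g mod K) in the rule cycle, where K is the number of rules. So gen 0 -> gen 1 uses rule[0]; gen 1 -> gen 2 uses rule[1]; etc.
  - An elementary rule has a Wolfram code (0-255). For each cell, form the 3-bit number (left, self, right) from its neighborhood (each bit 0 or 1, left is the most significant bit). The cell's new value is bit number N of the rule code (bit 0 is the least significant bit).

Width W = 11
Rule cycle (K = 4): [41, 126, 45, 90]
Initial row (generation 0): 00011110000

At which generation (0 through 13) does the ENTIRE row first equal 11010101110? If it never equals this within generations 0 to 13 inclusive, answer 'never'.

Gen 0: 00011110000
Gen 1 (rule 41): 11010000111
Gen 2 (rule 126): 11111001101
Gen 3 (rule 45): 10000001011
Gen 4 (rule 90): 01000010011
Gen 5 (rule 41): 00011000010
Gen 6 (rule 126): 00111100111
Gen 7 (rule 45): 10100000100
Gen 8 (rule 90): 00010001010
Gen 9 (rule 41): 11000100100
Gen 10 (rule 126): 11101111110
Gen 11 (rule 45): 10011000000
Gen 12 (rule 90): 01111100000
Gen 13 (rule 41): 01000001111

Answer: never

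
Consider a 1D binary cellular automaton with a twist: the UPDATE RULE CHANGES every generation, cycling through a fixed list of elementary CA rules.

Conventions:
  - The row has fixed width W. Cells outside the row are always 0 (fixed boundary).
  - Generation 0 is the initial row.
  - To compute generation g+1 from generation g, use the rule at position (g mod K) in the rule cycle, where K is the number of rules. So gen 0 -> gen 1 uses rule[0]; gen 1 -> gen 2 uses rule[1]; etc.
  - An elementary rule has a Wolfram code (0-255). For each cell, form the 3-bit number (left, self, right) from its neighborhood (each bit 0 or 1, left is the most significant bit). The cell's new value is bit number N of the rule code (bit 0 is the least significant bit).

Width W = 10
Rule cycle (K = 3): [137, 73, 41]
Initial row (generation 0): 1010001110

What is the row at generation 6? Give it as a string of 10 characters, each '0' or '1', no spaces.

Gen 0: 1010001110
Gen 1 (rule 137): 0000101100
Gen 2 (rule 73): 1110001101
Gen 3 (rule 41): 1000101010
Gen 4 (rule 137): 0010000000
Gen 5 (rule 73): 1000111111
Gen 6 (rule 41): 0010100000

Answer: 0010100000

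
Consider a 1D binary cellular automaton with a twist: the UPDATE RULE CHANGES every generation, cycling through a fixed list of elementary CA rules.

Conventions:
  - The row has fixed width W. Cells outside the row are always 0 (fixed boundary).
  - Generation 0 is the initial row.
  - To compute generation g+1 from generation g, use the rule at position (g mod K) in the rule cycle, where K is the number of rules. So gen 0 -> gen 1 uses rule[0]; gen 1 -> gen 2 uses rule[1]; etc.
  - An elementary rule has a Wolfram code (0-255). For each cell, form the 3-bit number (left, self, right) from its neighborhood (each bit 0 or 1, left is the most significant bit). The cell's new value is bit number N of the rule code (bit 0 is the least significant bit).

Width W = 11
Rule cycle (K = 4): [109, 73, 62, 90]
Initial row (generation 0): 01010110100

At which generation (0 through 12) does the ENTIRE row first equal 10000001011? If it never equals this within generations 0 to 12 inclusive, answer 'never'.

Answer: 8

Derivation:
Gen 0: 01010110100
Gen 1 (rule 109): 01111111101
Gen 2 (rule 73): 01000000100
Gen 3 (rule 62): 11100001110
Gen 4 (rule 90): 10110011011
Gen 5 (rule 109): 11110011111
Gen 6 (rule 73): 10010010001
Gen 7 (rule 62): 11111111011
Gen 8 (rule 90): 10000001011
Gen 9 (rule 109): 10111101111
Gen 10 (rule 73): 00100101001
Gen 11 (rule 62): 01111111111
Gen 12 (rule 90): 11000000001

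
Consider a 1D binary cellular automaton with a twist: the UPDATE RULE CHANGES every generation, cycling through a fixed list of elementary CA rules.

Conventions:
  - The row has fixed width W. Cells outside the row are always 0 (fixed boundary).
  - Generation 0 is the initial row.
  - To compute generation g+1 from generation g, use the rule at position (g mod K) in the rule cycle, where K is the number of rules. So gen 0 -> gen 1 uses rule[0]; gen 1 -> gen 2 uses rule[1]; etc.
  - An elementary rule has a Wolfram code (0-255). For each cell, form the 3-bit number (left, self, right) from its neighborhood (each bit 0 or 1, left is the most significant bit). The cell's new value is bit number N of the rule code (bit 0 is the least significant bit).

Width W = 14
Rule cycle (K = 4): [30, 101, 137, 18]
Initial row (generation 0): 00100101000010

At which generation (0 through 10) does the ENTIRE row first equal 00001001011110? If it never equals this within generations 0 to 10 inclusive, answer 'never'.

Gen 0: 00100101000010
Gen 1 (rule 30): 01111101100111
Gen 2 (rule 101): 00000110100001
Gen 3 (rule 137): 11110100001100
Gen 4 (rule 18): 00000010010010
Gen 5 (rule 30): 00000111111111
Gen 6 (rule 101): 11110000000001
Gen 7 (rule 137): 11100111111100
Gen 8 (rule 18): 00011000000010
Gen 9 (rule 30): 00110100000111
Gen 10 (rule 101): 10011101110001

Answer: never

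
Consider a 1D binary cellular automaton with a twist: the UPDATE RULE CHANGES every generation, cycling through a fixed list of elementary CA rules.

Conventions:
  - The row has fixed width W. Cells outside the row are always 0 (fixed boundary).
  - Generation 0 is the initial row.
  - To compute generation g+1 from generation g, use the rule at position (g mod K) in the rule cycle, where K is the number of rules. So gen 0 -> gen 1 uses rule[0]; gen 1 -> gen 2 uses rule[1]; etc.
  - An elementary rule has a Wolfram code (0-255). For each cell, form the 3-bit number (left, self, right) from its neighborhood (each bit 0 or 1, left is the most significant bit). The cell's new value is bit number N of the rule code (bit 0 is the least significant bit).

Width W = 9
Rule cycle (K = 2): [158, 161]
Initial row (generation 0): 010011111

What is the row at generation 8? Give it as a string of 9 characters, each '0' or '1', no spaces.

Answer: 001001111

Derivation:
Gen 0: 010011111
Gen 1 (rule 158): 111111110
Gen 2 (rule 161): 011111100
Gen 3 (rule 158): 111111010
Gen 4 (rule 161): 011110100
Gen 5 (rule 158): 111100110
Gen 6 (rule 161): 011000000
Gen 7 (rule 158): 110100000
Gen 8 (rule 161): 001001111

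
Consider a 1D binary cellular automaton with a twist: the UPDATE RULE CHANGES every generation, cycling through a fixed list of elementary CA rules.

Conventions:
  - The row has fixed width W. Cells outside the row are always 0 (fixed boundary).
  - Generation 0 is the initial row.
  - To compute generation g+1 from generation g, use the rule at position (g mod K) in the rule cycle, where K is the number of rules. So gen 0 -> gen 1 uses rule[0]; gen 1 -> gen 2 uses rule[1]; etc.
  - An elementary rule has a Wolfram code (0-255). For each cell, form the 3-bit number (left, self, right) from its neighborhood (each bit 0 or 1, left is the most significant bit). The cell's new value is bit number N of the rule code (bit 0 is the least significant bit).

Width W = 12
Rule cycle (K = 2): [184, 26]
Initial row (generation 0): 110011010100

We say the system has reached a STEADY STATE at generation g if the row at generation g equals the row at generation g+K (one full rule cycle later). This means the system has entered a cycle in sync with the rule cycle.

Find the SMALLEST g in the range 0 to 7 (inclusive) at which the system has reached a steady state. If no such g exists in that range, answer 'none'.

Answer: 3

Derivation:
Gen 0: 110011010100
Gen 1 (rule 184): 101010101010
Gen 2 (rule 26): 000000000001
Gen 3 (rule 184): 000000000000
Gen 4 (rule 26): 000000000000
Gen 5 (rule 184): 000000000000
Gen 6 (rule 26): 000000000000
Gen 7 (rule 184): 000000000000
Gen 8 (rule 26): 000000000000
Gen 9 (rule 184): 000000000000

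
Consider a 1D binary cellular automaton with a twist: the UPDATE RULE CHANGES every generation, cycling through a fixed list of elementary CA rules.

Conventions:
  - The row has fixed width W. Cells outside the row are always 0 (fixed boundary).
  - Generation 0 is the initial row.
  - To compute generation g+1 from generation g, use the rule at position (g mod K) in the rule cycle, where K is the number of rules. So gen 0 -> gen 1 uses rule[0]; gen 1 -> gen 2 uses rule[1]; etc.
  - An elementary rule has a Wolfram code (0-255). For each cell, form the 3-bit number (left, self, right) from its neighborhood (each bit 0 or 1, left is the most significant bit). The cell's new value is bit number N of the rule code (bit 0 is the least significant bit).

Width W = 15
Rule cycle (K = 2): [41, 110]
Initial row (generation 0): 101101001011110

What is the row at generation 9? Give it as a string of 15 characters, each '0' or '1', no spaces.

Gen 0: 101101001011110
Gen 1 (rule 41): 011010000110000
Gen 2 (rule 110): 111110001110000
Gen 3 (rule 41): 100000101000111
Gen 4 (rule 110): 100001111001101
Gen 5 (rule 41): 001101000001010
Gen 6 (rule 110): 011111000011110
Gen 7 (rule 41): 010000011010000
Gen 8 (rule 110): 110000111110000
Gen 9 (rule 41): 100110100000111

Answer: 100110100000111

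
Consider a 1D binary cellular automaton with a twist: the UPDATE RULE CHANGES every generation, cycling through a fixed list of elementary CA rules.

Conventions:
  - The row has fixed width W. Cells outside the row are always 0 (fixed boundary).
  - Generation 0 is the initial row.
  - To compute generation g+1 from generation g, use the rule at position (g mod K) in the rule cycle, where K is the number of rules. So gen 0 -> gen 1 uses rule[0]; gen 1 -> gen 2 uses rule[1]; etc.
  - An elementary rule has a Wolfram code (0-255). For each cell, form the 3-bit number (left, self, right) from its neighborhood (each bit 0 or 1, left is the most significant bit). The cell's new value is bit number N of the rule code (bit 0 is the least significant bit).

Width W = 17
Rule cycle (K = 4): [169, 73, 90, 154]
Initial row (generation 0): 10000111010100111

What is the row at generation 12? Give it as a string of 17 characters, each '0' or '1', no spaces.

Gen 0: 10000111010100111
Gen 1 (rule 169): 00110110101000110
Gen 2 (rule 73): 10110110000010110
Gen 3 (rule 90): 00110111000100111
Gen 4 (rule 154): 01100110101011110
Gen 5 (rule 169): 01000101010111100
Gen 6 (rule 73): 00010000000100101
Gen 7 (rule 90): 00101000001011000
Gen 8 (rule 154): 01000100010010100
Gen 9 (rule 169): 00010001000001001
Gen 10 (rule 73): 11000100011100000
Gen 11 (rule 90): 11101010110110000
Gen 12 (rule 154): 11000000100101000

Answer: 11000000100101000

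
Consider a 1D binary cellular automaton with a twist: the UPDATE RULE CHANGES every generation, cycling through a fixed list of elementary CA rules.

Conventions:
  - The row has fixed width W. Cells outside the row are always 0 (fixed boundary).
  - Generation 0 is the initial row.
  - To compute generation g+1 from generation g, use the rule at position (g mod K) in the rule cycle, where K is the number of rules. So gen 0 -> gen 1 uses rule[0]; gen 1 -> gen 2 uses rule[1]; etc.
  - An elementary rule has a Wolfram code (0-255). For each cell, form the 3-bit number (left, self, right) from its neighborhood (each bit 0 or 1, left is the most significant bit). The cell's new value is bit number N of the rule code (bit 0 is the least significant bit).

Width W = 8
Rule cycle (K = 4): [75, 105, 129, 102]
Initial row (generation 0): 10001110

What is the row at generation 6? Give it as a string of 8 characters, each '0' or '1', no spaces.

Gen 0: 10001110
Gen 1 (rule 75): 00111010
Gen 2 (rule 105): 10101100
Gen 3 (rule 129): 00000001
Gen 4 (rule 102): 00000011
Gen 5 (rule 75): 11111111
Gen 6 (rule 105): 10000001

Answer: 10000001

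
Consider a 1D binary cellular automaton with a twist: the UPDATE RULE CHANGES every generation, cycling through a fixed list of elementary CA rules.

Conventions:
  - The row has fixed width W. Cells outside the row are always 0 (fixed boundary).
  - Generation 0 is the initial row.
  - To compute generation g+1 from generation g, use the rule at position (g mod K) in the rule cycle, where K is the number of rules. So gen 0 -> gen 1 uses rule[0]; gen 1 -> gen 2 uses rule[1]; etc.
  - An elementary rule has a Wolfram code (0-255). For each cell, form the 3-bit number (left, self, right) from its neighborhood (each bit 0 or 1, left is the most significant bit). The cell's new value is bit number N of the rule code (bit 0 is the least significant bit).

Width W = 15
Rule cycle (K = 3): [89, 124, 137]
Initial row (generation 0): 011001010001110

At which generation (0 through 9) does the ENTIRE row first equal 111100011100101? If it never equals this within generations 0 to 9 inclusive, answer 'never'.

Answer: never

Derivation:
Gen 0: 011001010001110
Gen 1 (rule 89): 011100001101011
Gen 2 (rule 124): 010110001111111
Gen 3 (rule 137): 000100101111110
Gen 4 (rule 89): 110010001000011
Gen 5 (rule 124): 111011001100011
Gen 6 (rule 137): 110010001001010
Gen 7 (rule 89): 111001100100001
Gen 8 (rule 124): 101101110110001
Gen 9 (rule 137): 001001100100100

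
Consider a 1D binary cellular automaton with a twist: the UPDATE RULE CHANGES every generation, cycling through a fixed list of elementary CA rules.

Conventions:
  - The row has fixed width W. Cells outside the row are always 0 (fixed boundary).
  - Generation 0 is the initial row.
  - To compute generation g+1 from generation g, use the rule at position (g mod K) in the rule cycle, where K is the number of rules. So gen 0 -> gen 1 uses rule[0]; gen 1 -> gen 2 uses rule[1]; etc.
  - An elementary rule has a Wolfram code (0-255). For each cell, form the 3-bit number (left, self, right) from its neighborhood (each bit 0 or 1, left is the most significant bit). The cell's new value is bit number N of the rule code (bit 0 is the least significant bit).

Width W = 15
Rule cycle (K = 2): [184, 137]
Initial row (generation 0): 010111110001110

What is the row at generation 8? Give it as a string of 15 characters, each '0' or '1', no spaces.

Answer: 100011000001000

Derivation:
Gen 0: 010111110001110
Gen 1 (rule 184): 001111101001101
Gen 2 (rule 137): 101111000001000
Gen 3 (rule 184): 011110100000100
Gen 4 (rule 137): 011100001110001
Gen 5 (rule 184): 011010001101000
Gen 6 (rule 137): 010000101000011
Gen 7 (rule 184): 001000010100010
Gen 8 (rule 137): 100011000001000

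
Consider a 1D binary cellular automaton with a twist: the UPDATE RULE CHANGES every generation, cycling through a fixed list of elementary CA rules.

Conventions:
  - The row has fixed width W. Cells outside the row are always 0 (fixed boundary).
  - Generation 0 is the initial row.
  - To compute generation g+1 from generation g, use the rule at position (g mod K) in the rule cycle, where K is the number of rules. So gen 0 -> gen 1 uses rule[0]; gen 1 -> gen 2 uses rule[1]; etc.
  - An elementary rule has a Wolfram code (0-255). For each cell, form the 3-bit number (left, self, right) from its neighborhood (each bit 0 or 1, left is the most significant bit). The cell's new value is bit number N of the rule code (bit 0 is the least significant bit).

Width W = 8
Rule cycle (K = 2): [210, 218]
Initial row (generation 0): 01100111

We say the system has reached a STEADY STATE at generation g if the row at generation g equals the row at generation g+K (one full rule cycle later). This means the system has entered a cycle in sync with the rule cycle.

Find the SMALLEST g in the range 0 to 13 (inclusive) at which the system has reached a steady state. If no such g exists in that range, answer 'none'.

Gen 0: 01100111
Gen 1 (rule 210): 10111011
Gen 2 (rule 218): 00111011
Gen 3 (rule 210): 01011001
Gen 4 (rule 218): 10011110
Gen 5 (rule 210): 01101111
Gen 6 (rule 218): 11101111
Gen 7 (rule 210): 01100111
Gen 8 (rule 218): 11111111
Gen 9 (rule 210): 01111111
Gen 10 (rule 218): 11111111
Gen 11 (rule 210): 01111111
Gen 12 (rule 218): 11111111
Gen 13 (rule 210): 01111111
Gen 14 (rule 218): 11111111
Gen 15 (rule 210): 01111111

Answer: 8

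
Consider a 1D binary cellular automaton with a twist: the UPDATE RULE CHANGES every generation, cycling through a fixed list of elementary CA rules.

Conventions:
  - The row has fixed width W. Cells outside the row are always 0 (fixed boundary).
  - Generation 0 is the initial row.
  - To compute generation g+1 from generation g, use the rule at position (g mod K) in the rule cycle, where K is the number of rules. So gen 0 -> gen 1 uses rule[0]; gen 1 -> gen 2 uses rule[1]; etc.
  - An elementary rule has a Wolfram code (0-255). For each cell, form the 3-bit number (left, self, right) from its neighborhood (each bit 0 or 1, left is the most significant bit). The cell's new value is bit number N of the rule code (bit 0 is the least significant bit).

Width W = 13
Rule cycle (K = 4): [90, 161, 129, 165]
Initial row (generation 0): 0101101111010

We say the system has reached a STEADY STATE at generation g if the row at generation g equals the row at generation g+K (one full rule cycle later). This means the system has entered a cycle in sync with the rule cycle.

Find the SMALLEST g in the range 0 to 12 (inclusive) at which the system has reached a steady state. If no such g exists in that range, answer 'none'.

Answer: none

Derivation:
Gen 0: 0101101111010
Gen 1 (rule 90): 1001101001001
Gen 2 (rule 161): 0000010000000
Gen 3 (rule 129): 1111000111111
Gen 4 (rule 165): 0110010011110
Gen 5 (rule 90): 1111101110011
Gen 6 (rule 161): 0111010100000
Gen 7 (rule 129): 0010000001111
Gen 8 (rule 165): 1010111100110
Gen 9 (rule 90): 0000100111111
Gen 10 (rule 161): 1110000011110
Gen 11 (rule 129): 0100111001100
Gen 12 (rule 165): 0100010000001
Gen 13 (rule 90): 1010101000010
Gen 14 (rule 161): 0101010011000
Gen 15 (rule 129): 0000000000011
Gen 16 (rule 165): 1111111111000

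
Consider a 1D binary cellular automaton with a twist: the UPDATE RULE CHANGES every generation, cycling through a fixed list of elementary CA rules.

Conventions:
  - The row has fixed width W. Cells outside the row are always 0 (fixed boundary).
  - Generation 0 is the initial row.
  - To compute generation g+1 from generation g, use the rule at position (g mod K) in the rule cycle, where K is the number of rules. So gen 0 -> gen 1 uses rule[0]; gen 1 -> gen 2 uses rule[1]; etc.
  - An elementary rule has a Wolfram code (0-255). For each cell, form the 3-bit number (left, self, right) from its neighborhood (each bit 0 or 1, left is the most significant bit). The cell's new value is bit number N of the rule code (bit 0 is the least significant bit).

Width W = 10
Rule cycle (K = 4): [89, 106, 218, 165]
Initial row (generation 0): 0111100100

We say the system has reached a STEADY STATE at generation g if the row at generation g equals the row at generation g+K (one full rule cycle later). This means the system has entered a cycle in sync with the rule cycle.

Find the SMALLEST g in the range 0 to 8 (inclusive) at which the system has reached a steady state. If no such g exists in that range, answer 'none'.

Answer: none

Derivation:
Gen 0: 0111100100
Gen 1 (rule 89): 0100110011
Gen 2 (rule 106): 1001110111
Gen 3 (rule 218): 0111110111
Gen 4 (rule 165): 0011101010
Gen 5 (rule 89): 1010100001
Gen 6 (rule 106): 0101000010
Gen 7 (rule 218): 1000100101
Gen 8 (rule 165): 1010100111
Gen 9 (rule 89): 0000010101
Gen 10 (rule 106): 0000101010
Gen 11 (rule 218): 0001000001
Gen 12 (rule 165): 1101011101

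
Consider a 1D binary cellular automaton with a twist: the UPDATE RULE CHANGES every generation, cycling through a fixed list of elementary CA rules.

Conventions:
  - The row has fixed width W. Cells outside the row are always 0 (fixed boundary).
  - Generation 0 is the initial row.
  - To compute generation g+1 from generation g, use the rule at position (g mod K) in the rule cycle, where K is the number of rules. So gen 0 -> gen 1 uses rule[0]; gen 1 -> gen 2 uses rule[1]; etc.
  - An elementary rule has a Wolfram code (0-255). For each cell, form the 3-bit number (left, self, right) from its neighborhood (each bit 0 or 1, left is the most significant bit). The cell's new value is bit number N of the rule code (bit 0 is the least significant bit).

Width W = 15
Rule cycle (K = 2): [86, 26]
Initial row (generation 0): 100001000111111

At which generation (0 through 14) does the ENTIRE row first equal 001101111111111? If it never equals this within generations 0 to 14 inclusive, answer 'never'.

Gen 0: 100001000111111
Gen 1 (rule 86): 110011101000001
Gen 2 (rule 26): 101110000100010
Gen 3 (rule 86): 100011001110111
Gen 4 (rule 26): 010110111000100
Gen 5 (rule 86): 110010001101110
Gen 6 (rule 26): 101101011001001
Gen 7 (rule 86): 100101001111111
Gen 8 (rule 26): 011000111000000
Gen 9 (rule 86): 101101001100000
Gen 10 (rule 26): 001000111010000
Gen 11 (rule 86): 011101001011000
Gen 12 (rule 26): 110000110010100
Gen 13 (rule 86): 011001011110110
Gen 14 (rule 26): 110110010000101

Answer: never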